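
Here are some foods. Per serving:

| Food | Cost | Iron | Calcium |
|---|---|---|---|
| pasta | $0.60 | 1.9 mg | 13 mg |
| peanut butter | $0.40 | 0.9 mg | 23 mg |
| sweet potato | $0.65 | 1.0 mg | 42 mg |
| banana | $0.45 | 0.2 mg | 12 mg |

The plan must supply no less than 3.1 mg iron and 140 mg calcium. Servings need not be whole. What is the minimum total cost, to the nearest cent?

With two linear requirements the optimum uses one or two foods; enumerate the corners.
pasta only: max(3.1/1.9, 140/13) = 10.77 servings → $6.46.
peanut butter only: max(3.1/0.9, 140/23) = 6.087 servings → $2.43.
sweet potato only: max(3.1/1.0, 140/42) = 3.333 servings → $2.17.
banana only: max(3.1/0.2, 140/12) = 15.5 servings → $6.97.
pasta + peanut butter with both targets exact would need a negative amount; discard.
pasta + sweet potato: intersection lies outside the first quadrant.
pasta + banana with both tight: 0.4554 servings and 11.17 servings → $5.30.
peanut butter + sweet potato with both targets exact would need a negative amount; discard.
peanut butter + banana with both tight: 1.484 servings and 8.823 servings → $4.56.
sweet potato + banana with both tight: 2.556 servings and 2.722 servings → $2.89.
The minimum over all feasible corners is $2.17.

$2.17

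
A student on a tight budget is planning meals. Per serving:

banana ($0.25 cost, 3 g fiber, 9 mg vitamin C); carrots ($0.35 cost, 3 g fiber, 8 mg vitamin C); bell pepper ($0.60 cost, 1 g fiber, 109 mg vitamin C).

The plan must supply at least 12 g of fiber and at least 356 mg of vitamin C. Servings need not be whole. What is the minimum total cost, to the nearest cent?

This is a tiny linear program; its minimum lies at a vertex of the feasible set. List the vertices and price them.
banana only: max(12/3, 356/9) = 39.56 servings → $9.89.
carrots only: max(12/3, 356/8) = 44.5 servings → $15.57.
bell pepper only: max(12/1, 356/109) = 12 servings → $7.20.
banana + carrots: the both-tight solution has a negative serving — not a feasible corner.
banana + bell pepper with both tight: 2.994 servings and 3.019 servings → $2.56.
carrots + bell pepper with both tight: 2.984 servings and 3.047 servings → $2.87.
Cheapest feasible corner: $2.56.

$2.56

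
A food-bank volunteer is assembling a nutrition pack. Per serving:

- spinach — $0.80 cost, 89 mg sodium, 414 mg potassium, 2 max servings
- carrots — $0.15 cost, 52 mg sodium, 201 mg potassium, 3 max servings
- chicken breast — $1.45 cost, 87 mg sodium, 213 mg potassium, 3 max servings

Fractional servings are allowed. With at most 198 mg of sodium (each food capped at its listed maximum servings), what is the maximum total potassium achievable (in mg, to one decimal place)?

Potassium per mg sodium: spinach 4.652, carrots 3.865, chicken breast 2.448.
Take 2 servings of spinach: uses 178 mg sodium, +828.0 mg potassium (running total 828.0 mg).
Take 0.3846 servings of carrots: uses 20 mg sodium, +77.3 mg potassium (running total 905.3 mg).
Filling greedily by potassium-per-mg sodium is optimal for one linear limit, giving 905.3 mg.

905.3 mg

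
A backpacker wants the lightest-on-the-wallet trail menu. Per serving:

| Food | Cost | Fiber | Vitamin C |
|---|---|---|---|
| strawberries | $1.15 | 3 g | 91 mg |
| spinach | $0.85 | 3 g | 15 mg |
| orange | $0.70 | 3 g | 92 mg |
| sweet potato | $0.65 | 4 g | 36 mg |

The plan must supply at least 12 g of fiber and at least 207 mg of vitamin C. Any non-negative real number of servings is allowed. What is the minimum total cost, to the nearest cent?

strawberries only: max(12/3, 207/91) = 4 servings → $4.60.
spinach only: max(12/3, 207/15) = 13.8 servings → $11.73.
orange only: max(12/3, 207/92) = 4 servings → $2.80.
sweet potato only: max(12/4, 207/36) = 5.75 servings → $3.74.
strawberries + spinach with both tight: 1.934 servings and 2.066 servings → $3.98.
strawberries + orange: the both-tight solution has a negative serving — not a feasible corner.
strawberries + sweet potato with both tight: 1.547 servings and 1.84 servings → $2.97.
spinach + orange with both tight: 2.091 servings and 1.909 servings → $3.11.
spinach + sweet potato: the both-tight solution has a negative serving — not a feasible corner.
orange + sweet potato with both tight: 1.523 servings and 1.858 servings → $2.27.
So the least-cost plan costs $2.27.

$2.27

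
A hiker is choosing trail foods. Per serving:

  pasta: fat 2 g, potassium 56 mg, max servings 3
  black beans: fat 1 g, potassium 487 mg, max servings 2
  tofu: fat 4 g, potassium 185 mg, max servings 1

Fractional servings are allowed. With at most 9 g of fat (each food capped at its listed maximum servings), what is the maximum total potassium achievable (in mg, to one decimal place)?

1243.0 mg

Potassium per g fat: black beans 487, tofu 46.25, pasta 28.
Take 2 servings of black beans: uses 2 g fat, +974.0 mg potassium (running total 974.0 mg).
Take 1 serving of tofu: uses 4 g fat, +185.0 mg potassium (running total 1159.0 mg).
Take 1.5 servings of pasta: uses 3 g fat, +84.0 mg potassium (running total 1243.0 mg).
Filling greedily by potassium-per-g fat is optimal for one linear limit, giving 1243.0 mg.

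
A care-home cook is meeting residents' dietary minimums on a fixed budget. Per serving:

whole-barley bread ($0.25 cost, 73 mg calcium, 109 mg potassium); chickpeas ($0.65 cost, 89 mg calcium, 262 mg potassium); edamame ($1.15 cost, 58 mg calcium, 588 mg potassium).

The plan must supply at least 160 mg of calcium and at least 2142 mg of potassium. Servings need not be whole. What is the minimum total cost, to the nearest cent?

$4.19

This is a tiny linear program; its minimum lies at a vertex of the feasible set. List the vertices and price them.
whole-barley bread only: max(160/73, 2142/109) = 19.65 servings → $4.91.
chickpeas only: max(160/89, 2142/262) = 8.176 servings → $5.31.
edamame only: max(160/58, 2142/588) = 3.643 servings → $4.19.
whole-barley bread + chickpeas: the both-tight solution has a negative serving — not a feasible corner.
whole-barley bread + edamame: intersection lies outside the first quadrant.
chickpeas + edamame: the both-tight solution has a negative serving — not a feasible corner.
Cheapest feasible corner: $4.19.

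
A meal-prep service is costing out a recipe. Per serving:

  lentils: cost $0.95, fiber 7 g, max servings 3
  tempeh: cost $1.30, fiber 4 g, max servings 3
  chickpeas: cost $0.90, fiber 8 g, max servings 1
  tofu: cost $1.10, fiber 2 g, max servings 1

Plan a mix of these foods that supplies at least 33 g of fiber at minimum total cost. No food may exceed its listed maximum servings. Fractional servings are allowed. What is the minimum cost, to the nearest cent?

$5.05

Cost per g of fiber: chickpeas $0.1125, lentils $0.1357, tempeh $0.3250, tofu $0.5500.
Take 1 serving of chickpeas: +8.0 g fiber for $0.90 (total $0.90, still need 25.0 g).
Take 3 servings of lentils: +21.0 g fiber for $2.85 (total $3.75, still need 4.0 g).
Take 1 serving of tempeh: +4.0 g fiber for $1.30 (total $5.05, still need 0.0 g).
Filling from the cheapest source first is optimal under one linear minimum: $5.05.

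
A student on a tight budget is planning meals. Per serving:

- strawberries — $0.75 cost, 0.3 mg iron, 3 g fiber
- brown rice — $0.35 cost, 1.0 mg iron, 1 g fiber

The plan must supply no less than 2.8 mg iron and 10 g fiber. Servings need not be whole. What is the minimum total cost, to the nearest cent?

Check every corner: each single food scaled to meet both minima, and each pair solved so both constraints bind.
strawberries only: max(2.8/0.3, 10/3) = 9.333 servings → $7.00.
brown rice only: max(2.8/1.0, 10/1) = 10 servings → $3.50.
strawberries + brown rice with both tight: 2.667 servings and 2 servings → $2.70.
So the least-cost plan costs $2.70.

$2.70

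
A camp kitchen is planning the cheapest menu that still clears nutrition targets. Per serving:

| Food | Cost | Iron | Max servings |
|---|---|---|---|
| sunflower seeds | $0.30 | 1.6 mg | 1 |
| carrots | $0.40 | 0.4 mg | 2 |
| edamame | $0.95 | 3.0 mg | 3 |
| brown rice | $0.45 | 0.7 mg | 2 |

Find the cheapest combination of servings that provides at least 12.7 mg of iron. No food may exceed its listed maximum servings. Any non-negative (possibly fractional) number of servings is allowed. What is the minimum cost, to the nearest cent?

Cost per mg of iron: sunflower seeds $0.1875, edamame $0.3167, brown rice $0.6429, carrots $1.0000.
Take 1 serving of sunflower seeds: +1.6 mg iron for $0.30 (total $0.30, still need 11.1 mg).
Take 3 servings of edamame: +9.0 mg iron for $2.85 (total $3.15, still need 2.1 mg).
Take 2 servings of brown rice: +1.4 mg iron for $0.90 (total $4.05, still need 0.7 mg).
Take 1.75 servings of carrots: +0.7 mg iron for $0.70 (total $4.75, still need 0.0 mg).
Greedy by cheapest-per-mg is optimal for a single linear constraint, so the minimum cost is $4.75.

$4.75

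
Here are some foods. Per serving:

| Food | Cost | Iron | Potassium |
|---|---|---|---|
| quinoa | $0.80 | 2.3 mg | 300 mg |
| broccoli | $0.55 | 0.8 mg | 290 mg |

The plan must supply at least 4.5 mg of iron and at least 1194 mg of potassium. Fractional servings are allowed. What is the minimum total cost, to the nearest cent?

$2.45

With two linear requirements the optimum uses one or two foods; enumerate the corners.
quinoa only: max(4.5/2.3, 1194/300) = 3.98 servings → $3.18.
broccoli only: max(4.5/0.8, 1194/290) = 5.625 servings → $3.09.
quinoa + broccoli with both tight: 0.8192 servings and 3.27 servings → $2.45.
So the least-cost plan costs $2.45.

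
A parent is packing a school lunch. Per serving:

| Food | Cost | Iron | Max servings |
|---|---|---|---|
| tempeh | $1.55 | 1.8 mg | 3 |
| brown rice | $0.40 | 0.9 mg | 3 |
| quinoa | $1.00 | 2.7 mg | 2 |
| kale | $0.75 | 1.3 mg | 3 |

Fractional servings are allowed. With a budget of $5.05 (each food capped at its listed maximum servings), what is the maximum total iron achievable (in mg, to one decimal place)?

Iron per dollar: quinoa 2.7, brown rice 2.25, kale 1.733, tempeh 1.161.
Take 2 servings of quinoa: spends $2.00, +5.4 mg iron (running total 5.4 mg).
Take 3 servings of brown rice: spends $1.20, +2.7 mg iron (running total 8.1 mg).
Take 2.467 servings of kale: spends $1.85, +3.2 mg iron (running total 11.3 mg).
Filling greedily by iron-per-dollar is optimal for one linear limit, giving 11.3 mg.

11.3 mg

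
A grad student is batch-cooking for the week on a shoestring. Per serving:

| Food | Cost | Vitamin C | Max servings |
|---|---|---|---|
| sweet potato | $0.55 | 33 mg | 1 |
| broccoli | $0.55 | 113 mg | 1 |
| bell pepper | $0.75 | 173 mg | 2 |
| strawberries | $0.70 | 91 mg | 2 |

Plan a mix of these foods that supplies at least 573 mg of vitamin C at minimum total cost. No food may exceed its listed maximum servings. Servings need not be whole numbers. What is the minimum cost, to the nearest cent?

$2.93

Cost per mg of vitamin C: bell pepper $0.0043, broccoli $0.0049, strawberries $0.0077, sweet potato $0.0167.
Take 2 servings of bell pepper: +346.0 mg vitamin C for $1.50 (total $1.50, still need 227.0 mg).
Take 1 serving of broccoli: +113.0 mg vitamin C for $0.55 (total $2.05, still need 114.0 mg).
Take 1.253 servings of strawberries: +114.0 mg vitamin C for $0.88 (total $2.93, still need 0.0 mg).
Greedy by cheapest-per-mg is optimal for a single linear constraint, so the minimum cost is $2.93.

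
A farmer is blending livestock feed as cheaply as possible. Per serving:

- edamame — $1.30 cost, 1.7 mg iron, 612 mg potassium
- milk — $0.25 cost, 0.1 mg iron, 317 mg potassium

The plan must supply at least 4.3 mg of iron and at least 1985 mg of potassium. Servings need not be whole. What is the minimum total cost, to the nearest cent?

Two binding constraints pin down two serving amounts, so the optimal mix uses at most two foods. The candidates are each food alone (scaled to the tighter of iron/potassium) and each pair with both constraints tight.
edamame only: max(4.3/1.7, 1985/612) = 3.243 servings → $4.22.
milk only: max(4.3/0.1, 1985/317) = 43 servings → $10.75.
edamame + milk with both tight: 2.438 servings and 1.555 servings → $3.56.
The minimum over all feasible corners is $3.56.

$3.56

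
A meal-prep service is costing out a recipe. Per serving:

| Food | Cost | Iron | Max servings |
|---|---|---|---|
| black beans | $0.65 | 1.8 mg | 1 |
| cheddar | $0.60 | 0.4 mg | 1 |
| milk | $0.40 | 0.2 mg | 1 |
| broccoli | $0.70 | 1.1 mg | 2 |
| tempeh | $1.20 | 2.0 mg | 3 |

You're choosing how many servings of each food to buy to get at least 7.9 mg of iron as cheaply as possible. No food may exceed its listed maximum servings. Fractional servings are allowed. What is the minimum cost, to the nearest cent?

$4.31

Cost per mg of iron: black beans $0.3611, tempeh $0.6000, broccoli $0.6364, cheddar $1.5000, milk $2.0000.
Take 1 serving of black beans: +1.8 mg iron for $0.65 (total $0.65, still need 6.1 mg).
Take 3 servings of tempeh: +6.0 mg iron for $3.60 (total $4.25, still need 0.1 mg).
Take 0.09091 servings of broccoli: +0.1 mg iron for $0.06 (total $4.31, still need 0.0 mg).
Filling from the cheapest source first is optimal under one linear minimum: $4.31.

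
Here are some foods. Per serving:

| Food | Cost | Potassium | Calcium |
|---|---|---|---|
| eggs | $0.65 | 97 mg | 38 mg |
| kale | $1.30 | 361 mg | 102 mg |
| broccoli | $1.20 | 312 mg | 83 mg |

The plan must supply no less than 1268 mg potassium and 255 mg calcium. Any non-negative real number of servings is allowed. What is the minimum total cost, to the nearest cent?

$4.57

At the optimum either one food covers both requirements or two foods hit both targets exactly; no other combination can be cheaper.
eggs only: max(1268/97, 255/38) = 13.07 servings → $8.50.
kale only: max(1268/361, 255/102) = 3.512 servings → $4.57.
broccoli only: max(1268/312, 255/83) = 4.064 servings → $4.88.
eggs + kale with both targets exact would need a negative amount; discard.
eggs + broccoli: intersection lies outside the first quadrant.
kale + broccoli: intersection lies outside the first quadrant.
So the least-cost plan costs $4.57.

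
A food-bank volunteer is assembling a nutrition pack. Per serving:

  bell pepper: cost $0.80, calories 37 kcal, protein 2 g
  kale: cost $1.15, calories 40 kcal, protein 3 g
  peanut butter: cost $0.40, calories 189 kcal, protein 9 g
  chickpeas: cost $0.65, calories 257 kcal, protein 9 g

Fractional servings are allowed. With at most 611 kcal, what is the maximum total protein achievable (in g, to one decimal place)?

Protein per kcal: kale 0.075, bell pepper 0.05405, peanut butter 0.04762, chickpeas 0.03502.
With no serving limits, spend the whole calories allowance on kale: 611 kcal / 40 kcal × 3 g = 45.8 g.

45.8 g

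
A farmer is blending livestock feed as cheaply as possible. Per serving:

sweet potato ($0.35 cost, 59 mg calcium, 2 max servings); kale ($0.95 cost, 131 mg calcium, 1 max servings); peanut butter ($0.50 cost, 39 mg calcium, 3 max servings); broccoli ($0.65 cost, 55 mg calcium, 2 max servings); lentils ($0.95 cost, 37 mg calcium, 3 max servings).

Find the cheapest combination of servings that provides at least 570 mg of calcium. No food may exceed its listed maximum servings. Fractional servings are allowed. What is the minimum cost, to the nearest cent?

$6.86

Cost per mg of calcium: sweet potato $0.0059, kale $0.0073, broccoli $0.0118, peanut butter $0.0128, lentils $0.0257.
Take 2 servings of sweet potato: +118.0 mg calcium for $0.70 (total $0.70, still need 452.0 mg).
Take 1 serving of kale: +131.0 mg calcium for $0.95 (total $1.65, still need 321.0 mg).
Take 2 servings of broccoli: +110.0 mg calcium for $1.30 (total $2.95, still need 211.0 mg).
Take 3 servings of peanut butter: +117.0 mg calcium for $1.50 (total $4.45, still need 94.0 mg).
Take 2.541 servings of lentils: +94.0 mg calcium for $2.41 (total $6.86, still need 0.0 mg).
Greedy by cheapest-per-mg is optimal for a single linear constraint, so the minimum cost is $6.86.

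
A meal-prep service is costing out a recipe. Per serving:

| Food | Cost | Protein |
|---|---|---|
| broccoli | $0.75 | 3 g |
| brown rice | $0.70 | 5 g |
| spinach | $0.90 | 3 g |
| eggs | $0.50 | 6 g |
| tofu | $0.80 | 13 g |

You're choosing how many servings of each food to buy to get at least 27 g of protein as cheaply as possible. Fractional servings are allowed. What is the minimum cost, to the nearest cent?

$1.66

Cost per g of protein: tofu $0.0615, eggs $0.0833, brown rice $0.1400, broccoli $0.2500, spinach $0.3000.
With no serving limits, use only tofu: 27 g / 13 g = 2.077 servings × $0.80 = $1.66.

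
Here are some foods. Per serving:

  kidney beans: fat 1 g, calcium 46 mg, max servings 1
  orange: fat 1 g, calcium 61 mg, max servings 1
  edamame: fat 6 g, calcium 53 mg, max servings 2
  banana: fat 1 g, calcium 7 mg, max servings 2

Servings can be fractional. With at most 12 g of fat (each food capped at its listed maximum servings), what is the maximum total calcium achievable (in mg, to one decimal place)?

Calcium per g fat: orange 61, kidney beans 46, edamame 8.833, banana 7.
Take 1 serving of orange: uses 1 g fat, +61.0 mg calcium (running total 61.0 mg).
Take 1 serving of kidney beans: uses 1 g fat, +46.0 mg calcium (running total 107.0 mg).
Take 1.667 servings of edamame: uses 10 g fat, +88.3 mg calcium (running total 195.3 mg).
Greedy by best ratio exhausts the fat allowance optimally: 195.3 mg.

195.3 mg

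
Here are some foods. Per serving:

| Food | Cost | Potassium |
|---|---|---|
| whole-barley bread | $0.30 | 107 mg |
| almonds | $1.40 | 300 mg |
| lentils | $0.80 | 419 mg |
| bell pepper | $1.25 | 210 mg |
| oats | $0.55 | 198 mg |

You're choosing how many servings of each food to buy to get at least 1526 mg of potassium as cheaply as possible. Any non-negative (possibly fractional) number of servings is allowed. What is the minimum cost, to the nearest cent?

Cost per mg of potassium: lentils $0.0019, oats $0.0028, whole-barley bread $0.0028, almonds $0.0047, bell pepper $0.0060.
With no serving limits, use only lentils: 1526 mg / 419 mg = 3.642 servings × $0.80 = $2.91.

$2.91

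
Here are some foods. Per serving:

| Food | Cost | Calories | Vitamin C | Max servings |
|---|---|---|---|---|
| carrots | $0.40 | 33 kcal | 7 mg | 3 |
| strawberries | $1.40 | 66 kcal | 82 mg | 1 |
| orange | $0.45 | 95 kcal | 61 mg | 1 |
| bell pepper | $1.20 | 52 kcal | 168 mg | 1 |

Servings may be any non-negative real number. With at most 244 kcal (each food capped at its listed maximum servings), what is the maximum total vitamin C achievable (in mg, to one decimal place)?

317.6 mg

Vitamin C per kcal: bell pepper 3.231, strawberries 1.242, orange 0.6421, carrots 0.2121.
Take 1 serving of bell pepper: uses 52 kcal, +168.0 mg vitamin C (running total 168.0 mg).
Take 1 serving of strawberries: uses 66 kcal, +82.0 mg vitamin C (running total 250.0 mg).
Take 1 serving of orange: uses 95 kcal, +61.0 mg vitamin C (running total 311.0 mg).
Take 0.9394 servings of carrots: uses 31 kcal, +6.6 mg vitamin C (running total 317.6 mg).
Filling greedily by vitamin C-per-kcal is optimal for one linear limit, giving 317.6 mg.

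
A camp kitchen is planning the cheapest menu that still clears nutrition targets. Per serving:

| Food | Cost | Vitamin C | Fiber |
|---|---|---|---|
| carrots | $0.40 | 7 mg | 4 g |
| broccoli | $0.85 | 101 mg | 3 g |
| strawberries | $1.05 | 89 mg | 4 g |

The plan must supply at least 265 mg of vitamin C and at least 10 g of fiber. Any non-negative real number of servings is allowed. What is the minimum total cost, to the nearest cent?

Two binding constraints pin down two serving amounts, so the optimal mix uses at most two foods. The candidates are each food alone (scaled to the tighter of vitamin C/fiber) and each pair with both constraints tight.
carrots only: max(265/7, 10/4) = 37.86 servings → $15.14.
broccoli only: max(265/101, 10/3) = 3.333 servings → $2.83.
strawberries only: max(265/89, 10/4) = 2.978 servings → $3.13.
carrots + broccoli with both tight: 0.5614 servings and 2.585 servings → $2.42.
carrots + strawberries with both targets exact would need a negative amount; discard.
broccoli + strawberries with both tight: 1.241 servings and 1.569 servings → $2.70.
Cheapest feasible corner: $2.42.

$2.42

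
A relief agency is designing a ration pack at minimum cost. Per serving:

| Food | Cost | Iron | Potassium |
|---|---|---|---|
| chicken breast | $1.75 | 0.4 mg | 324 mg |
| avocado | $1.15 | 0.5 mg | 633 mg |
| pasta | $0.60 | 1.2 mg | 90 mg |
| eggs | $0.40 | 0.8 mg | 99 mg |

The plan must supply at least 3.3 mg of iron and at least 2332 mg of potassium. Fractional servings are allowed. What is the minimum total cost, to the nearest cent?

An LP optimum is at a vertex; with two nutrient constraints at most two foods are used. Check each candidate.
chicken breast only: max(3.3/0.4, 2332/324) = 8.25 servings → $14.44.
avocado only: max(3.3/0.5, 2332/633) = 6.6 servings → $7.59.
pasta only: max(3.3/1.2, 2332/90) = 25.91 servings → $15.55.
eggs only: max(3.3/0.8, 2332/99) = 23.56 servings → $9.42.
chicken breast + avocado: the both-tight solution has a negative serving — not a feasible corner.
chicken breast + pasta with both tight: 7.09 servings and 0.3866 servings → $12.64.
chicken breast + eggs with both tight: 7.008 servings and 0.6211 servings → $12.51.
avocado + pasta with both tight: 3.5 servings and 1.291 servings → $4.80.
avocado + eggs with both tight: 3.368 servings and 2.02 servings → $4.68.
pasta + eggs with both targets exact would need a negative amount; discard.
Cheapest feasible corner: $4.68.

$4.68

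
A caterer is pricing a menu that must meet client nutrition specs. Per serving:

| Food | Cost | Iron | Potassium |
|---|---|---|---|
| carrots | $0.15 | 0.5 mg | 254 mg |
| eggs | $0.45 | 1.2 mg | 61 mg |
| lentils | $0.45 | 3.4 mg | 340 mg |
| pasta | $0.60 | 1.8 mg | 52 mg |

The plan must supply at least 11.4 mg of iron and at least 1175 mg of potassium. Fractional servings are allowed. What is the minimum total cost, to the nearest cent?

$1.52

Compare the cost at each extreme point of the feasible region.
carrots only: max(11.4/0.5, 1175/254) = 22.8 servings → $3.42.
eggs only: max(11.4/1.2, 1175/61) = 19.26 servings → $8.67.
lentils only: max(11.4/3.4, 1175/340) = 3.456 servings → $1.56.
pasta only: max(11.4/1.8, 1175/52) = 22.6 servings → $13.56.
carrots + eggs with both tight: 2.605 servings and 8.415 servings → $4.18.
carrots + lentils with both tight: 0.1716 servings and 3.328 servings → $1.52.
carrots + pasta with both tight: 3.53 servings and 5.353 servings → $3.74.
eggs + lentils: the both-tight solution has a negative serving — not a feasible corner.
eggs + pasta: intersection lies outside the first quadrant.
lentils + pasta with both targets exact would need a negative amount; discard.
The minimum over all feasible corners is $1.52.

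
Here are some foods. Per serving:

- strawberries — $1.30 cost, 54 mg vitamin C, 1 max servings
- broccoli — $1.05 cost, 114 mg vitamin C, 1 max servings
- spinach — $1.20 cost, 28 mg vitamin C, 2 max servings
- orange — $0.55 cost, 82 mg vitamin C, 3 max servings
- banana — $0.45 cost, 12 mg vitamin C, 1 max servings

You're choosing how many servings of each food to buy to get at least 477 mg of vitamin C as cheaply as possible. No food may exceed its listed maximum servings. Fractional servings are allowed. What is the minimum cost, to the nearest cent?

Cost per mg of vitamin C: orange $0.0067, broccoli $0.0092, strawberries $0.0241, banana $0.0375, spinach $0.0429.
Take 3 servings of orange: +246.0 mg vitamin C for $1.65 (total $1.65, still need 231.0 mg).
Take 1 serving of broccoli: +114.0 mg vitamin C for $1.05 (total $2.70, still need 117.0 mg).
Take 1 serving of strawberries: +54.0 mg vitamin C for $1.30 (total $4.00, still need 63.0 mg).
Take 1 serving of banana: +12.0 mg vitamin C for $0.45 (total $4.45, still need 51.0 mg).
Take 1.821 servings of spinach: +51.0 mg vitamin C for $2.19 (total $6.64, still need 0.0 mg).
Greedy by cheapest-per-mg is optimal for a single linear constraint, so the minimum cost is $6.64.

$6.64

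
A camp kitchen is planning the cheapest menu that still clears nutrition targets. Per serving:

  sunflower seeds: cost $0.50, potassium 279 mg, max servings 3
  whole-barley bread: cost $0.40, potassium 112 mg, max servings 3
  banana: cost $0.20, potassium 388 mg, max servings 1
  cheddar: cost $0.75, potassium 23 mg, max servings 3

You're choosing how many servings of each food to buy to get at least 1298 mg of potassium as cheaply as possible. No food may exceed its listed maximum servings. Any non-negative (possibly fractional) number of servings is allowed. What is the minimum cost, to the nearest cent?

$1.96

Cost per mg of potassium: banana $0.0005, sunflower seeds $0.0018, whole-barley bread $0.0036, cheddar $0.0326.
Take 1 serving of banana: +388.0 mg potassium for $0.20 (total $0.20, still need 910.0 mg).
Take 3 servings of sunflower seeds: +837.0 mg potassium for $1.50 (total $1.70, still need 73.0 mg).
Take 0.6518 servings of whole-barley bread: +73.0 mg potassium for $0.26 (total $1.96, still need 0.0 mg).
Filling from the cheapest source first is optimal under one linear minimum: $1.96.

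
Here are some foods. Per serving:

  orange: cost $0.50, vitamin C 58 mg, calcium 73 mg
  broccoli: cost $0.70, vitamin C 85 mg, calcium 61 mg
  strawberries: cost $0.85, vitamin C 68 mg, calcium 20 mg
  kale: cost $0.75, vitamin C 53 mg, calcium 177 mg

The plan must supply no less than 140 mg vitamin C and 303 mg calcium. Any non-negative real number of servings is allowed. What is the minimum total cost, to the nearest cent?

orange only: max(140/58, 303/73) = 4.151 servings → $2.08.
broccoli only: max(140/85, 303/61) = 4.967 servings → $3.48.
strawberries only: max(140/68, 303/20) = 15.15 servings → $12.88.
kale only: max(140/53, 303/177) = 2.642 servings → $1.98.
orange + broccoli: the both-tight solution has a negative serving — not a feasible corner.
orange + strawberries with both targets exact would need a negative amount; discard.
orange + kale with both tight: 1.363 servings and 1.15 servings → $1.54.
broccoli + strawberries: the both-tight solution has a negative serving — not a feasible corner.
broccoli + kale with both tight: 0.7383 servings and 1.457 servings → $1.61.
strawberries + kale with both tight: 0.7946 servings and 1.622 servings → $1.89.
Cheapest feasible corner: $1.54.

$1.54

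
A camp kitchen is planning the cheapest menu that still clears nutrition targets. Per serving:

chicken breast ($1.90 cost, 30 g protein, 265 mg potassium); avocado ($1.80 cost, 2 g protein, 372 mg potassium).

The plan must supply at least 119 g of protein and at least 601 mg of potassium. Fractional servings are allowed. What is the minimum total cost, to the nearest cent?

$7.54

At the optimum either one food covers both requirements or two foods hit both targets exactly; no other combination can be cheaper.
chicken breast only: max(119/30, 601/265) = 3.967 servings → $7.54.
avocado only: max(119/2, 601/372) = 59.5 servings → $107.10.
chicken breast + avocado: the both-tight solution has a negative serving — not a feasible corner.
The minimum over all feasible corners is $7.54.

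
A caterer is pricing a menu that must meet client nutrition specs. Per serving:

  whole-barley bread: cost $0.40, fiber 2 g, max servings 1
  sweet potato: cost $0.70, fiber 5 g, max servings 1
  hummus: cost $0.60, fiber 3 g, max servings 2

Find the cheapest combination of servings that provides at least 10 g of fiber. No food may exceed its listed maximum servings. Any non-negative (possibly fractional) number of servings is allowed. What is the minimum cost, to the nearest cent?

Cost per g of fiber: sweet potato $0.1400, whole-barley bread $0.2000, hummus $0.2000.
Take 1 serving of sweet potato: +5.0 g fiber for $0.70 (total $0.70, still need 5.0 g).
Take 1 serving of whole-barley bread: +2.0 g fiber for $0.40 (total $1.10, still need 3.0 g).
Take 1 serving of hummus: +3.0 g fiber for $0.60 (total $1.70, still need 0.0 g).
Filling from the cheapest source first is optimal under one linear minimum: $1.70.

$1.70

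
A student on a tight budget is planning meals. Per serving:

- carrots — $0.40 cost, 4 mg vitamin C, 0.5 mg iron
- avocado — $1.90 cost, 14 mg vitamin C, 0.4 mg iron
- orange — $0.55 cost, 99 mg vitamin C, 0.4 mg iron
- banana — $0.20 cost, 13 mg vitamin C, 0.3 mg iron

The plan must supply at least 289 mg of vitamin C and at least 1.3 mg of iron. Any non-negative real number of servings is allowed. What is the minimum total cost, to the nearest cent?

$1.67

At the optimum either one food covers both requirements or two foods hit both targets exactly; no other combination can be cheaper.
carrots only: max(289/4, 1.3/0.5) = 72.25 servings → $28.90.
avocado only: max(289/14, 1.3/0.4) = 20.64 servings → $39.22.
orange only: max(289/99, 1.3/0.4) = 3.25 servings → $1.79.
banana only: max(289/13, 1.3/0.3) = 22.23 servings → $4.45.
carrots + avocado with both targets exact would need a negative amount; discard.
carrots + orange with both tight: 0.2735 servings and 2.908 servings → $1.71.
carrots + banana with both targets exact would need a negative amount; discard.
avocado + orange with both tight: 0.3853 servings and 2.865 servings → $2.31.
avocado + banana: the both-tight solution has a negative serving — not a feasible corner.
orange + banana with both tight: 2.849 servings and 0.5347 servings → $1.67.
Cheapest feasible corner: $1.67.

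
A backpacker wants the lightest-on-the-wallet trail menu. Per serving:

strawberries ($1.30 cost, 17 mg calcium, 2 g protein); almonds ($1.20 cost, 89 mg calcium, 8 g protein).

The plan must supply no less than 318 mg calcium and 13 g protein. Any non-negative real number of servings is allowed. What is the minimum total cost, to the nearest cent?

This is a tiny linear program; its minimum lies at a vertex of the feasible set. List the vertices and price them.
strawberries only: max(318/17, 13/2) = 18.71 servings → $24.32.
almonds only: max(318/89, 13/8) = 3.573 servings → $4.29.
strawberries + almonds: the both-tight solution has a negative serving — not a feasible corner.
Cheapest feasible corner: $4.29.

$4.29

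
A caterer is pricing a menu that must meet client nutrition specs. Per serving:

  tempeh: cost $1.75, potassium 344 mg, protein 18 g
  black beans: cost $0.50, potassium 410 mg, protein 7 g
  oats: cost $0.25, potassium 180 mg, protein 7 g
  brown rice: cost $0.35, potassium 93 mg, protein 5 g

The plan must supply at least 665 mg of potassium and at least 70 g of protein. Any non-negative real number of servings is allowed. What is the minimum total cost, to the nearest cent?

The cheapest plan sits at a corner of the feasible region — with two constraints it uses at most two foods.
tempeh only: max(665/344, 70/18) = 3.889 servings → $6.81.
black beans only: max(665/410, 70/7) = 10 servings → $5.00.
oats only: max(665/180, 70/7) = 10 servings → $2.50.
brown rice only: max(665/93, 70/5) = 14 servings → $4.90.
tempeh + black beans with both targets exact would need a negative amount; discard.
tempeh + oats: intersection lies outside the first quadrant.
tempeh + brown rice with both targets exact would need a negative amount; discard.
black beans + oats: the both-tight solution has a negative serving — not a feasible corner.
black beans + brown rice with both targets exact would need a negative amount; discard.
oats + brown rice: intersection lies outside the first quadrant.
The minimum over all feasible corners is $2.50.

$2.50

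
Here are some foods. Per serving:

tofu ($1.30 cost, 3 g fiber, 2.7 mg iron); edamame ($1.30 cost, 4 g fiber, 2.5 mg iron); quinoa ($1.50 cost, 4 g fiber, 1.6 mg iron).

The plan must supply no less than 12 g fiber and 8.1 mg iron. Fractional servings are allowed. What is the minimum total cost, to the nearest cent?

$4.14

A basic optimal solution has at most two foods positive. Try each food alone and each pair with both targets met exactly.
tofu only: max(12/3, 8.1/2.7) = 4 servings → $5.20.
edamame only: max(12/4, 8.1/2.5) = 3.24 servings → $4.21.
quinoa only: max(12/4, 8.1/1.6) = 5.062 servings → $7.59.
tofu + edamame with both tight: 0.7273 servings and 2.455 servings → $4.14.
tofu + quinoa with both tight: 2.2 servings and 1.35 servings → $4.88.
edamame + quinoa: the both-tight solution has a negative serving — not a feasible corner.
The minimum over all feasible corners is $4.14.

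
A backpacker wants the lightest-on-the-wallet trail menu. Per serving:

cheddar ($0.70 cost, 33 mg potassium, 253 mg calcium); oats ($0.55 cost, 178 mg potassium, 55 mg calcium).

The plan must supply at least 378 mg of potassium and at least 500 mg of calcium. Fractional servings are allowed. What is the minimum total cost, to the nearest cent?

A basic optimal solution has at most two foods positive. Try each food alone and each pair with both targets met exactly.
cheddar only: max(378/33, 500/253) = 11.45 servings → $8.02.
oats only: max(378/178, 500/55) = 9.091 servings → $5.00.
cheddar + oats with both tight: 1.578 servings and 1.831 servings → $2.11.
So the least-cost plan costs $2.11.

$2.11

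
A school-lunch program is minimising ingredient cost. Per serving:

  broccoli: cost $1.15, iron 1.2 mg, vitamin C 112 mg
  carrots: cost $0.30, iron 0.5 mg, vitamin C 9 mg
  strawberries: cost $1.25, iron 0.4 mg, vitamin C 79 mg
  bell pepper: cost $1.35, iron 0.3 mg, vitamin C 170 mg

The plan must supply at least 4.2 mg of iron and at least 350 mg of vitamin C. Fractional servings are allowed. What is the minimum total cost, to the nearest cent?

$3.83

With two linear requirements the optimum uses one or two foods; enumerate the corners.
broccoli only: max(4.2/1.2, 350/112) = 3.5 servings → $4.03.
carrots only: max(4.2/0.5, 350/9) = 38.89 servings → $11.67.
strawberries only: max(4.2/0.4, 350/79) = 10.5 servings → $13.12.
bell pepper only: max(4.2/0.3, 350/170) = 14 servings → $18.90.
broccoli + carrots with both tight: 3.035 servings and 1.115 servings → $3.83.
broccoli + strawberries: the both-tight solution has a negative serving — not a feasible corner.
broccoli + bell pepper: intersection lies outside the first quadrant.
carrots + strawberries with both tight: 5.343 servings and 3.822 servings → $6.38.
carrots + bell pepper with both tight: 7.4 servings and 1.667 servings → $4.47.
strawberries + bell pepper: intersection lies outside the first quadrant.
The minimum over all feasible corners is $3.83.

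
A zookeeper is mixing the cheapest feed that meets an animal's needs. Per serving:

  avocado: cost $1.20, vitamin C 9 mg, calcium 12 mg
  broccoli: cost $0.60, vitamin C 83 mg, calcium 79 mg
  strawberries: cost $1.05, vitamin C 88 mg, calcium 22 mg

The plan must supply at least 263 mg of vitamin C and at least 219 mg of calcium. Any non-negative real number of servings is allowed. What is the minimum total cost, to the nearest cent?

$1.90

For a min-cost LP with two ≥-constraints, a basic feasible solution has at most two positive variables.
avocado only: max(263/9, 219/12) = 29.22 servings → $35.07.
broccoli only: max(263/83, 219/79) = 3.169 servings → $1.90.
strawberries only: max(263/88, 219/22) = 9.955 servings → $10.45.
avocado + broccoli: intersection lies outside the first quadrant.
avocado + strawberries with both tight: 15.72 servings and 1.381 servings → $20.31.
broccoli + strawberries with both tight: 2.631 servings and 0.5072 servings → $2.11.
So the least-cost plan costs $1.90.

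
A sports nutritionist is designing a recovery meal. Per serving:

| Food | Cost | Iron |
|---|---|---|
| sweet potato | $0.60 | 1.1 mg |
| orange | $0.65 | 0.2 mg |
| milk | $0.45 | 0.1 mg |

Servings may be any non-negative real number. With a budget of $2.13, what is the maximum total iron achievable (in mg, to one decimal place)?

Iron per dollar: sweet potato 1.833, orange 0.3077, milk 0.2222.
With no serving limits, spend the whole cost allowance on sweet potato: $2.13 / $0.60 × 1.1 mg = 3.9 mg.

3.9 mg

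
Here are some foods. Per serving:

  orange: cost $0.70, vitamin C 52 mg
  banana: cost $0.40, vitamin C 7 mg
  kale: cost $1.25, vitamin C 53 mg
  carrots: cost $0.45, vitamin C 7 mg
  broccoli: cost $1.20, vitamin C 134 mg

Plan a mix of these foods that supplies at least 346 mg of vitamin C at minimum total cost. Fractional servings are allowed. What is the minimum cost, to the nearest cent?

Cost per mg of vitamin C: broccoli $0.0090, orange $0.0135, kale $0.0236, banana $0.0571, carrots $0.0643.
With no serving limits, use only broccoli: 346 mg / 134 mg = 2.582 servings × $1.20 = $3.10.

$3.10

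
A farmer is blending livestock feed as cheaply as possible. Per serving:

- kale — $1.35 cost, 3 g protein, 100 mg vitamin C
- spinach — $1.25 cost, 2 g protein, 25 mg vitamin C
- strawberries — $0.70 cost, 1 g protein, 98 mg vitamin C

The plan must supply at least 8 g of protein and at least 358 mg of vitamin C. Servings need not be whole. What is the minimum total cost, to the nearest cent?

$3.95

For a min-cost LP with two ≥-constraints, a basic feasible solution has at most two positive variables.
kale only: max(8/3, 358/100) = 3.58 servings → $4.83.
spinach only: max(8/2, 358/25) = 14.32 servings → $17.90.
strawberries only: max(8/1, 358/98) = 8 servings → $5.60.
kale + spinach: intersection lies outside the first quadrant.
kale + strawberries with both tight: 2.196 servings and 1.412 servings → $3.95.
spinach + strawberries with both tight: 2.491 servings and 3.018 servings → $5.23.
The minimum over all feasible corners is $3.95.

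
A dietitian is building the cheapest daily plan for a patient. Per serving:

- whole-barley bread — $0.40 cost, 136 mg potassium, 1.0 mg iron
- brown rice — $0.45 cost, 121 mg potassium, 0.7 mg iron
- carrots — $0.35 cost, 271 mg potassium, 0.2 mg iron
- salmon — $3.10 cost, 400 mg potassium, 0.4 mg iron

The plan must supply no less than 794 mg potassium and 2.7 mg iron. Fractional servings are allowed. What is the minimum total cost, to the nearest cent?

$1.55

For a min-cost LP with two ≥-constraints, a basic feasible solution has at most two positive variables.
whole-barley bread only: max(794/136, 2.7/1.0) = 5.838 servings → $2.34.
brown rice only: max(794/121, 2.7/0.7) = 6.562 servings → $2.95.
carrots only: max(794/271, 2.7/0.2) = 13.5 servings → $4.72.
salmon only: max(794/400, 2.7/0.4) = 6.75 servings → $20.93.
whole-barley bread + brown rice with both targets exact would need a negative amount; discard.
whole-barley bread + carrots with both tight: 2.35 servings and 1.751 servings → $1.55.
whole-barley bread + salmon with both tight: 2.206 servings and 1.235 servings → $4.71.
brown rice + carrots with both tight: 3.462 servings and 1.384 servings → $2.04.
brown rice + salmon with both tight: 3.292 servings and 0.9892 servings → $4.55.
carrots + salmon: the both-tight solution has a negative serving — not a feasible corner.
So the least-cost plan costs $1.55.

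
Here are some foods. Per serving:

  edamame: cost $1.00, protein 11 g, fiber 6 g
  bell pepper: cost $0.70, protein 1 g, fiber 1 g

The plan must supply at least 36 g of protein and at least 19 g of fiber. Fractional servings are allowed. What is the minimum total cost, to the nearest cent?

$3.27

For a min-cost LP with two ≥-constraints, a basic feasible solution has at most two positive variables.
edamame only: max(36/11, 19/6) = 3.273 servings → $3.27.
bell pepper only: max(36/1, 19/1) = 36 servings → $25.20.
edamame + bell pepper: the both-tight solution has a negative serving — not a feasible corner.
The minimum over all feasible corners is $3.27.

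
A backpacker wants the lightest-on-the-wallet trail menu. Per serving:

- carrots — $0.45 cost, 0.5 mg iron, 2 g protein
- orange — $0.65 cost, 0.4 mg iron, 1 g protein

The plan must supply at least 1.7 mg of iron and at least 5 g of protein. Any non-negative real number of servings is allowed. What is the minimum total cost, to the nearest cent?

$1.53

carrots only: max(1.7/0.5, 5/2) = 3.4 servings → $1.53.
orange only: max(1.7/0.4, 5/1) = 5 servings → $3.25.
carrots + orange with both tight: 1 serving and 3 servings → $2.40.
Cheapest feasible corner: $1.53.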